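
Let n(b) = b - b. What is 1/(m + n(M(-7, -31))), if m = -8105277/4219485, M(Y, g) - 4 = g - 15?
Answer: -82735/158927 ≈ -0.52059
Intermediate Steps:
M(Y, g) = -11 + g (M(Y, g) = 4 + (g - 15) = 4 + (-15 + g) = -11 + g)
m = -158927/82735 (m = -8105277*1/4219485 = -158927/82735 ≈ -1.9209)
n(b) = 0
1/(m + n(M(-7, -31))) = 1/(-158927/82735 + 0) = 1/(-158927/82735) = -82735/158927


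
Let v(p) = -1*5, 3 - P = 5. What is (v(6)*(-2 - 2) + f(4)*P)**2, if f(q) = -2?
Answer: 576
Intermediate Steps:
P = -2 (P = 3 - 1*5 = 3 - 5 = -2)
v(p) = -5
(v(6)*(-2 - 2) + f(4)*P)**2 = (-5*(-2 - 2) - 2*(-2))**2 = (-5*(-4) + 4)**2 = (20 + 4)**2 = 24**2 = 576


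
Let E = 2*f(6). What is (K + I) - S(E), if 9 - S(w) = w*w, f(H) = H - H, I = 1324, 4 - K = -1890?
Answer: 3209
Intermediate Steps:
K = 1894 (K = 4 - 1*(-1890) = 4 + 1890 = 1894)
f(H) = 0
E = 0 (E = 2*0 = 0)
S(w) = 9 - w² (S(w) = 9 - w*w = 9 - w²)
(K + I) - S(E) = (1894 + 1324) - (9 - 1*0²) = 3218 - (9 - 1*0) = 3218 - (9 + 0) = 3218 - 1*9 = 3218 - 9 = 3209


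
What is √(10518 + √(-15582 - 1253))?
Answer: √(10518 + I*√16835) ≈ 102.56 + 0.6326*I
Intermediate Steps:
√(10518 + √(-15582 - 1253)) = √(10518 + √(-16835)) = √(10518 + I*√16835)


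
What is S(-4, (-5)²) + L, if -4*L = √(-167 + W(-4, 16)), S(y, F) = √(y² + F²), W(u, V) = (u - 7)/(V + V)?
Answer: √641 - 3*I*√1190/32 ≈ 25.318 - 3.234*I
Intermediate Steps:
W(u, V) = (-7 + u)/(2*V) (W(u, V) = (-7 + u)/((2*V)) = (-7 + u)*(1/(2*V)) = (-7 + u)/(2*V))
S(y, F) = √(F² + y²)
L = -3*I*√1190/32 (L = -√(-167 + (½)*(-7 - 4)/16)/4 = -√(-167 + (½)*(1/16)*(-11))/4 = -√(-167 - 11/32)/4 = -3*I*√1190/32 ≈ -3.234*I)
S(-4, (-5)²) + L = √(((-5)²)² + (-4)²) - 3*I*√1190/32 = √(25² + 16) - 3*I*√1190/32 = √(625 + 16) - 3*I*√1190/32 = √641 - 3*I*√1190/32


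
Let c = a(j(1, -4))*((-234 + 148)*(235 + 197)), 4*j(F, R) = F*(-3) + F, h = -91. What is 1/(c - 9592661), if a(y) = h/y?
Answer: -1/16354325 ≈ -6.1146e-8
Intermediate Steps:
j(F, R) = -F/2 (j(F, R) = (F*(-3) + F)/4 = (-3*F + F)/4 = (-2*F)/4 = -F/2)
a(y) = -91/y
c = -6761664 (c = (-91/((-½*1)))*((-234 + 148)*(235 + 197)) = (-91/(-½))*(-86*432) = -91*(-2)*(-37152) = 182*(-37152) = -6761664)
1/(c - 9592661) = 1/(-6761664 - 9592661) = 1/(-16354325) = -1/16354325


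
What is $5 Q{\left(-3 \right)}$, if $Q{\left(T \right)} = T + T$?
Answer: $-30$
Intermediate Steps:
$Q{\left(T \right)} = 2 T$
$5 Q{\left(-3 \right)} = 5 \cdot 2 \left(-3\right) = 5 \left(-6\right) = -30$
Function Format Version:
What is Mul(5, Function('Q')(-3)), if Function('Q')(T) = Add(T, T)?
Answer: -30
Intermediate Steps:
Function('Q')(T) = Mul(2, T)
Mul(5, Function('Q')(-3)) = Mul(5, Mul(2, -3)) = Mul(5, -6) = -30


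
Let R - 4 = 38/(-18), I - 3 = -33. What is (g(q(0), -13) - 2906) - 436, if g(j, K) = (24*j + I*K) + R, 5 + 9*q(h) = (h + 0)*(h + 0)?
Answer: -26671/9 ≈ -2963.4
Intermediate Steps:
I = -30 (I = 3 - 33 = -30)
q(h) = -5/9 + h²/9 (q(h) = -5/9 + ((h + 0)*(h + 0))/9 = -5/9 + (h*h)/9 = -5/9 + h²/9)
R = 17/9 (R = 4 + 38/(-18) = 4 + 38*(-1/18) = 4 - 19/9 = 17/9 ≈ 1.8889)
g(j, K) = 17/9 - 30*K + 24*j (g(j, K) = (24*j - 30*K) + 17/9 = (-30*K + 24*j) + 17/9 = 17/9 - 30*K + 24*j)
(g(q(0), -13) - 2906) - 436 = ((17/9 - 30*(-13) + 24*(-5/9 + (⅑)*0²)) - 2906) - 436 = ((17/9 + 390 + 24*(-5/9 + (⅑)*0)) - 2906) - 436 = ((17/9 + 390 + 24*(-5/9 + 0)) - 2906) - 436 = ((17/9 + 390 + 24*(-5/9)) - 2906) - 436 = ((17/9 + 390 - 40/3) - 2906) - 436 = (3407/9 - 2906) - 436 = -22747/9 - 436 = -26671/9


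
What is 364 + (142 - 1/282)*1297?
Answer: 52038419/282 ≈ 1.8453e+5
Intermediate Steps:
364 + (142 - 1/282)*1297 = 364 + (40043/282)*1297 = 364 + 51935771/282 = 52038419/282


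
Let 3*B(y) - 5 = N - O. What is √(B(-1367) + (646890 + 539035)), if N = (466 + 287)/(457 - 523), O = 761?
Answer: √5164775022/66 ≈ 1088.9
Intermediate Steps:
N = -251/22 (N = 753/(-66) = 753*(-1/66) = -251/22 ≈ -11.409)
B(y) = -16883/66 (B(y) = 5/3 + (-251/22 - 1*761)/3 = 5/3 + (-251/22 - 761)/3 = 5/3 + (⅓)*(-16993/22) = 5/3 - 16993/66 = -16883/66)
√(B(-1367) + (646890 + 539035)) = √(-16883/66 + (646890 + 539035)) = √(-16883/66 + 1185925) = √(78254167/66) = √5164775022/66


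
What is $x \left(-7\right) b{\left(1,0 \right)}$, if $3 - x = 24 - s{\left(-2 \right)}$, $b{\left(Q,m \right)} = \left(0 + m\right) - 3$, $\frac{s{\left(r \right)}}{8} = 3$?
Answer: $63$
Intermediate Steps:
$s{\left(r \right)} = 24$ ($s{\left(r \right)} = 8 \cdot 3 = 24$)
$b{\left(Q,m \right)} = -3 + m$ ($b{\left(Q,m \right)} = m - 3 = -3 + m$)
$x = 3$ ($x = 3 - \left(24 - 24\right) = 3 - 0 = 3 + 0 = 3$)
$x \left(-7\right) b{\left(1,0 \right)} = 3 \left(-7\right) \left(-3 + 0\right) = \left(-21\right) \left(-3\right) = 63$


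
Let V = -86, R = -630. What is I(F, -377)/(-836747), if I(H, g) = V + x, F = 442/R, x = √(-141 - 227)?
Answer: 86/836747 - 4*I*√23/836747 ≈ 0.00010278 - 2.2926e-5*I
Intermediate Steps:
x = 4*I*√23 (x = √(-368) = 4*I*√23 ≈ 19.183*I)
F = -221/315 (F = 442/(-630) = 442*(-1/630) = -221/315 ≈ -0.70159)
I(H, g) = -86 + 4*I*√23
I(F, -377)/(-836747) = (-86 + 4*I*√23)/(-836747) = (-86 + 4*I*√23)*(-1/836747) = 86/836747 - 4*I*√23/836747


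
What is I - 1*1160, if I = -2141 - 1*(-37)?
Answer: -3264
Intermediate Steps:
I = -2104 (I = -2141 + 37 = -2104)
I - 1*1160 = -2104 - 1*1160 = -2104 - 1160 = -3264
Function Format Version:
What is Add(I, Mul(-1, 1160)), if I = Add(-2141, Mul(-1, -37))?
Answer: -3264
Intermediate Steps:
I = -2104 (I = Add(-2141, 37) = -2104)
Add(I, Mul(-1, 1160)) = Add(-2104, Mul(-1, 1160)) = Add(-2104, -1160) = -3264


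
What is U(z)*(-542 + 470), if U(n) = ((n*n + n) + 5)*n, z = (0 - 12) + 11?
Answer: 360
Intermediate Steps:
z = -1 (z = -12 + 11 = -1)
U(n) = n*(5 + n + n**2) (U(n) = ((n**2 + n) + 5)*n = ((n + n**2) + 5)*n = (5 + n + n**2)*n = n*(5 + n + n**2))
U(z)*(-542 + 470) = (-(5 - 1 + (-1)**2))*(-542 + 470) = -(5 - 1 + 1)*(-72) = -1*5*(-72) = -5*(-72) = 360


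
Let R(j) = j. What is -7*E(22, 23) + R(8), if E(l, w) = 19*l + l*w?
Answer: -6460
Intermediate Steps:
-7*E(22, 23) + R(8) = -154*(19 + 23) + 8 = -154*42 + 8 = -7*924 + 8 = -6468 + 8 = -6460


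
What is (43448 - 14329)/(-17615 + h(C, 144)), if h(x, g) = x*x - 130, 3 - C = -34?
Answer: -29119/16376 ≈ -1.7782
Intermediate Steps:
C = 37 (C = 3 - 1*(-34) = 3 + 34 = 37)
h(x, g) = -130 + x² (h(x, g) = x² - 130 = -130 + x²)
(43448 - 14329)/(-17615 + h(C, 144)) = (43448 - 14329)/(-17615 + (-130 + 37²)) = 29119/(-17615 + (-130 + 1369)) = 29119/(-17615 + 1239) = 29119/(-16376) = 29119*(-1/16376) = -29119/16376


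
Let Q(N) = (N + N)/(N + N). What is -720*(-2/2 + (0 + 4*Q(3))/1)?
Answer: -2160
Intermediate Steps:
Q(N) = 1 (Q(N) = (2*N)/((2*N)) = (2*N)*(1/(2*N)) = 1)
-720*(-2/2 + (0 + 4*Q(3))/1) = -720*(-2/2 + (0 + 4*1)/1) = -720*(-2*½ + (0 + 4)*1) = -720*(-1 + 4*1) = -720*(-1 + 4) = -720*3 = -144*15 = -2160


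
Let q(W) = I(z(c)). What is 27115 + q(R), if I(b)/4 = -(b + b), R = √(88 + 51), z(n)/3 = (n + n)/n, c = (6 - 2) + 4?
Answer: 27067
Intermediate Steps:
c = 8 (c = 4 + 4 = 8)
z(n) = 6 (z(n) = 3*((n + n)/n) = 3*((2*n)/n) = 3*2 = 6)
R = √139 ≈ 11.790
I(b) = -8*b (I(b) = 4*(-(b + b)) = 4*(-2*b) = -8*b)
q(W) = -48 (q(W) = -8*6 = -48)
27115 + q(R) = 27115 - 48 = 27067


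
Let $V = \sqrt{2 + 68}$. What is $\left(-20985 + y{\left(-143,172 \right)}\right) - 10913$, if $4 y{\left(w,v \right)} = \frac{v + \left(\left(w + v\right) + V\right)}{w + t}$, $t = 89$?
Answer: $- \frac{2296723}{72} - \frac{\sqrt{70}}{216} \approx -31899.0$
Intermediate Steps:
$V = \sqrt{70} \approx 8.3666$
$y{\left(w,v \right)} = \frac{w + \sqrt{70} + 2 v}{4 \left(89 + w\right)}$ ($y{\left(w,v \right)} = \frac{\left(v + \left(\left(w + v\right) + \sqrt{70}\right)\right) \frac{1}{w + 89}}{4} = \frac{\left(v + \left(\left(v + w\right) + \sqrt{70}\right)\right) \frac{1}{89 + w}}{4} = \frac{\left(v + \left(v + w + \sqrt{70}\right)\right) \frac{1}{89 + w}}{4} = \frac{\left(w + \sqrt{70} + 2 v\right) \frac{1}{89 + w}}{4} = \frac{\frac{1}{89 + w} \left(w + \sqrt{70} + 2 v\right)}{4} = \frac{w + \sqrt{70} + 2 v}{4 \left(89 + w\right)}$)
$\left(-20985 + y{\left(-143,172 \right)}\right) - 10913 = \left(-20985 + \frac{-143 + \sqrt{70} + 2 \cdot 172}{4 \left(89 - 143\right)}\right) - 10913 = \left(-20985 + \frac{-143 + \sqrt{70} + 344}{4 \left(-54\right)}\right) - 10913 = \left(-20985 + \frac{1}{4} \left(- \frac{1}{54}\right) \left(201 + \sqrt{70}\right)\right) - 10913 = \left(-20985 - \left(\frac{67}{72} + \frac{\sqrt{70}}{216}\right)\right) - 10913 = \left(- \frac{1510987}{72} - \frac{\sqrt{70}}{216}\right) - 10913 = - \frac{2296723}{72} - \frac{\sqrt{70}}{216}$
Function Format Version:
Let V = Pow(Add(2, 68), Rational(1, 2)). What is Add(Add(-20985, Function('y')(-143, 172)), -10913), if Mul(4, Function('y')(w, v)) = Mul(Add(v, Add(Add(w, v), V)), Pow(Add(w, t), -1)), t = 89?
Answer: Add(Rational(-2296723, 72), Mul(Rational(-1, 216), Pow(70, Rational(1, 2)))) ≈ -31899.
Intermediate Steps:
V = Pow(70, Rational(1, 2)) ≈ 8.3666
Function('y')(w, v) = Mul(Rational(1, 4), Pow(Add(89, w), -1), Add(w, Pow(70, Rational(1, 2)), Mul(2, v))) (Function('y')(w, v) = Mul(Rational(1, 4), Mul(Add(v, Add(Add(w, v), Pow(70, Rational(1, 2)))), Pow(Add(w, 89), -1))) = Mul(Rational(1, 4), Mul(Add(v, Add(Add(v, w), Pow(70, Rational(1, 2)))), Pow(Add(89, w), -1))) = Mul(Rational(1, 4), Mul(Add(v, Add(v, w, Pow(70, Rational(1, 2)))), Pow(Add(89, w), -1))) = Mul(Rational(1, 4), Mul(Add(w, Pow(70, Rational(1, 2)), Mul(2, v)), Pow(Add(89, w), -1))) = Mul(Rational(1, 4), Mul(Pow(Add(89, w), -1), Add(w, Pow(70, Rational(1, 2)), Mul(2, v)))) = Mul(Rational(1, 4), Pow(Add(89, w), -1), Add(w, Pow(70, Rational(1, 2)), Mul(2, v))))
Add(Add(-20985, Function('y')(-143, 172)), -10913) = Add(Add(-20985, Mul(Rational(1, 4), Pow(Add(89, -143), -1), Add(-143, Pow(70, Rational(1, 2)), Mul(2, 172)))), -10913) = Add(Add(-20985, Mul(Rational(1, 4), Pow(-54, -1), Add(-143, Pow(70, Rational(1, 2)), 344))), -10913) = Add(Add(-20985, Mul(Rational(1, 4), Rational(-1, 54), Add(201, Pow(70, Rational(1, 2))))), -10913) = Add(Add(-20985, Add(Rational(-67, 72), Mul(Rational(-1, 216), Pow(70, Rational(1, 2))))), -10913) = Add(Add(Rational(-1510987, 72), Mul(Rational(-1, 216), Pow(70, Rational(1, 2)))), -10913) = Add(Rational(-2296723, 72), Mul(Rational(-1, 216), Pow(70, Rational(1, 2))))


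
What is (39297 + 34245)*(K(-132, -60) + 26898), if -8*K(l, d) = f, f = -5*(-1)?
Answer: 7912347009/4 ≈ 1.9781e+9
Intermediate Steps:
f = 5
K(l, d) = -5/8 (K(l, d) = -1/8*5 = -5/8)
(39297 + 34245)*(K(-132, -60) + 26898) = (39297 + 34245)*(-5/8 + 26898) = 73542*(215179/8) = 7912347009/4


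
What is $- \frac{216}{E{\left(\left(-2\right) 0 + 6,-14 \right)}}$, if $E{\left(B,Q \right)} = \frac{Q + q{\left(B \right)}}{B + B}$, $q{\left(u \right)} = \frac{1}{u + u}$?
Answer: $\frac{31104}{167} \approx 186.25$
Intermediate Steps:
$q{\left(u \right)} = \frac{1}{2 u}$
$E{\left(B,Q \right)} = \frac{Q + \frac{1}{2 B}}{2 B}$ ($E{\left(B,Q \right)} = \frac{Q + \frac{1}{2 B}}{B + B} = \frac{Q + \frac{1}{2 B}}{2 B}$)
$- \frac{216}{E{\left(\left(-2\right) 0 + 6,-14 \right)}} = - \frac{216}{\frac{1}{4} \frac{1}{\left(\left(-2\right) 0 + 6\right)^{2}} \left(1 + 2 \left(\left(-2\right) 0 + 6\right) \left(-14\right)\right)} = - \frac{216}{\frac{1}{4} \frac{1}{\left(0 + 6\right)^{2}} \left(1 + 2 \left(0 + 6\right) \left(-14\right)\right)} = - \frac{216}{\frac{1}{4} \cdot \frac{1}{36} \left(1 + 2 \cdot 6 \left(-14\right)\right)} = - \frac{216}{\frac{1}{4} \cdot \frac{1}{36} \left(1 - 168\right)} = - \frac{216}{\frac{1}{4} \cdot \frac{1}{36} \left(-167\right)} = - \frac{216}{- \frac{167}{144}} = \left(-216\right) \left(- \frac{144}{167}\right) = \frac{31104}{167}$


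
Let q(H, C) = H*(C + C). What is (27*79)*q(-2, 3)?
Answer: -25596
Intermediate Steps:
q(H, C) = 2*C*H (q(H, C) = H*(2*C) = 2*C*H)
(27*79)*q(-2, 3) = (27*79)*(2*3*(-2)) = 2133*(-12) = -25596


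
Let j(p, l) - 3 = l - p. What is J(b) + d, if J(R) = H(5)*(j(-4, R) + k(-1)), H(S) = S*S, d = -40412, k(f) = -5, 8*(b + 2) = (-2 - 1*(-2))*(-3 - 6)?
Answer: -40412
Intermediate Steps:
b = -2 (b = -2 + ((-2 - 1*(-2))*(-3 - 6))/8 = -2 + ((-2 + 2)*(-9))/8 = -2 + (0*(-9))/8 = -2 + (⅛)*0 = -2 + 0 = -2)
j(p, l) = 3 + l - p (j(p, l) = 3 + (l - p) = 3 + l - p)
H(S) = S²
J(R) = 50 + 25*R (J(R) = 5²*((3 + R - 1*(-4)) - 5) = 25*((3 + R + 4) - 5) = 25*((7 + R) - 5) = 25*(2 + R) = 50 + 25*R)
J(b) + d = (50 + 25*(-2)) - 40412 = (50 - 50) - 40412 = 0 - 40412 = -40412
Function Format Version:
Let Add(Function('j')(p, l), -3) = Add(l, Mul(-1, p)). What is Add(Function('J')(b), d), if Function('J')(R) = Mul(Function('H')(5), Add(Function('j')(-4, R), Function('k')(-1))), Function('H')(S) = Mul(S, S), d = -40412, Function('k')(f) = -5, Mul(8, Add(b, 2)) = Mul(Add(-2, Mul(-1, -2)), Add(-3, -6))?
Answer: -40412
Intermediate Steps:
b = -2 (b = Add(-2, Mul(Rational(1, 8), Mul(Add(-2, Mul(-1, -2)), Add(-3, -6)))) = Add(-2, Mul(Rational(1, 8), Mul(Add(-2, 2), -9))) = Add(-2, Mul(Rational(1, 8), Mul(0, -9))) = Add(-2, Mul(Rational(1, 8), 0)) = Add(-2, 0) = -2)
Function('j')(p, l) = Add(3, l, Mul(-1, p)) (Function('j')(p, l) = Add(3, Add(l, Mul(-1, p))) = Add(3, l, Mul(-1, p)))
Function('H')(S) = Pow(S, 2)
Function('J')(R) = Add(50, Mul(25, R)) (Function('J')(R) = Mul(Pow(5, 2), Add(Add(3, R, Mul(-1, -4)), -5)) = Mul(25, Add(Add(3, R, 4), -5)) = Mul(25, Add(Add(7, R), -5)) = Mul(25, Add(2, R)) = Add(50, Mul(25, R)))
Add(Function('J')(b), d) = Add(Add(50, Mul(25, -2)), -40412) = Add(Add(50, -50), -40412) = Add(0, -40412) = -40412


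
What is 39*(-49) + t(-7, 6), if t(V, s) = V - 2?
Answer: -1920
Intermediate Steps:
t(V, s) = -2 + V
39*(-49) + t(-7, 6) = 39*(-49) + (-2 - 7) = -1911 - 9 = -1920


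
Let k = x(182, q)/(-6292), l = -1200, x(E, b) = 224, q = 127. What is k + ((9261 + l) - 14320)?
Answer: -9845463/1573 ≈ -6259.0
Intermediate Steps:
k = -56/1573 (k = 224/(-6292) = 224*(-1/6292) = -56/1573 ≈ -0.035601)
k + ((9261 + l) - 14320) = -56/1573 + ((9261 - 1200) - 14320) = -56/1573 + (8061 - 14320) = -56/1573 - 6259 = -9845463/1573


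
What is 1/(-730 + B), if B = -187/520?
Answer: -520/379787 ≈ -0.0013692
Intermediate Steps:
B = -187/520 (B = -187*1/520 = -187/520 ≈ -0.35962)
1/(-730 + B) = 1/(-730 - 187/520) = 1/(-379787/520) = -520/379787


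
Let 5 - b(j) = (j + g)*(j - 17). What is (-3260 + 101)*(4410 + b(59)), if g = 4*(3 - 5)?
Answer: -7180407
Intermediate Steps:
g = -8 (g = 4*(-2) = -8)
b(j) = 5 - (-17 + j)*(-8 + j) (b(j) = 5 - (j - 8)*(j - 17) = 5 - (-8 + j)*(-17 + j) = 5 - (-17 + j)*(-8 + j))
(-3260 + 101)*(4410 + b(59)) = (-3260 + 101)*(4410 + (-131 - 1*59² + 25*59)) = -3159*(4410 + (-131 - 1*3481 + 1475)) = -3159*(4410 + (-131 - 3481 + 1475)) = -3159*(4410 - 2137) = -3159*2273 = -7180407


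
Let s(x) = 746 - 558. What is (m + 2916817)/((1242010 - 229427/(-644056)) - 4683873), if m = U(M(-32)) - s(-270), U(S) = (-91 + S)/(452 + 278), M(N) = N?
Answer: -685642389027316/809114584718865 ≈ -0.84740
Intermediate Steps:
s(x) = 188
U(S) = -91/730 + S/730 (U(S) = (-91 + S)/730 = (-91 + S)*(1/730) = -91/730 + S/730)
m = -137363/730 (m = (-91/730 + (1/730)*(-32)) - 1*188 = (-91/730 - 16/365) - 188 = -123/730 - 188 = -137363/730 ≈ -188.17)
(m + 2916817)/((1242010 - 229427/(-644056)) - 4683873) = (-137363/730 + 2916817)/((1242010 - 229427/(-644056)) - 4683873) = 2129139047/(730*((1242010 - 229427*(-1/644056)) - 4683873)) = 2129139047/(730*((1242010 + 229427/644056) - 4683873)) = 2129139047/(730*(799924221987/644056 - 4683873)) = 2129139047/(730*(-2216752286901/644056)) = (2129139047/730)*(-644056/2216752286901) = -685642389027316/809114584718865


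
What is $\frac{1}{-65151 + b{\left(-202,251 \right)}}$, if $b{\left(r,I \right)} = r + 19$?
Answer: $- \frac{1}{65334} \approx -1.5306 \cdot 10^{-5}$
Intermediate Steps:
$b{\left(r,I \right)} = 19 + r$
$\frac{1}{-65151 + b{\left(-202,251 \right)}} = \frac{1}{-65151 + \left(19 - 202\right)} = \frac{1}{-65151 - 183} = \frac{1}{-65334} = - \frac{1}{65334}$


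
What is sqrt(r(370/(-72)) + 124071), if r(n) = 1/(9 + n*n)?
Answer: sqrt(261268811098935)/45889 ≈ 352.24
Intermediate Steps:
r(n) = 1/(9 + n**2)
sqrt(r(370/(-72)) + 124071) = sqrt(1/(9 + (370/(-72))**2) + 124071) = sqrt(1/(9 + (370*(-1/72))**2) + 124071) = sqrt(1/(9 + (-185/36)**2) + 124071) = sqrt(1/(9 + 34225/1296) + 124071) = sqrt(1/(45889/1296) + 124071) = sqrt(1296/45889 + 124071) = sqrt(5693495415/45889) = sqrt(261268811098935)/45889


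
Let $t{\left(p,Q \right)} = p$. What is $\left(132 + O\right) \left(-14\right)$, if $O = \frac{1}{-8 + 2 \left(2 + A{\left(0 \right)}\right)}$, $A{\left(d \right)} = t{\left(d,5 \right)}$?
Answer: $- \frac{3689}{2} \approx -1844.5$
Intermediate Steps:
$A{\left(d \right)} = d$
$O = - \frac{1}{4}$ ($O = \frac{1}{-8 + 2 \left(2 + 0\right)} = \frac{1}{-8 + 2 \cdot 2} = \frac{1}{-8 + 4} = \frac{1}{-4} = - \frac{1}{4} \approx -0.25$)
$\left(132 + O\right) \left(-14\right) = \left(132 - \frac{1}{4}\right) \left(-14\right) = \frac{527}{4} \left(-14\right) = - \frac{3689}{2}$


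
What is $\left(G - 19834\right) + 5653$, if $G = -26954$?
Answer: $-41135$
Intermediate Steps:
$\left(G - 19834\right) + 5653 = \left(-26954 - 19834\right) + 5653 = -46788 + 5653 = -41135$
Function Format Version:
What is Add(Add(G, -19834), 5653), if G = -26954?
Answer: -41135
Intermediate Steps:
Add(Add(G, -19834), 5653) = Add(Add(-26954, -19834), 5653) = Add(-46788, 5653) = -41135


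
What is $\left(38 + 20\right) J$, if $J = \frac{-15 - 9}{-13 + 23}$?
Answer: $- \frac{696}{5} \approx -139.2$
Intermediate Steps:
$J = - \frac{12}{5}$ ($J = - \frac{24}{10} = \left(-24\right) \frac{1}{10} = - \frac{12}{5} \approx -2.4$)
$\left(38 + 20\right) J = \left(38 + 20\right) \left(- \frac{12}{5}\right) = 58 \left(- \frac{12}{5}\right) = - \frac{696}{5}$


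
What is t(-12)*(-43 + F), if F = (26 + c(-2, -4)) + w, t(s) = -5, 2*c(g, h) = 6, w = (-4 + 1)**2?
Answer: 25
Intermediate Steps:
w = 9 (w = (-3)**2 = 9)
c(g, h) = 3 (c(g, h) = (1/2)*6 = 3)
F = 38 (F = (26 + 3) + 9 = 29 + 9 = 38)
t(-12)*(-43 + F) = -5*(-43 + 38) = -5*(-5) = 25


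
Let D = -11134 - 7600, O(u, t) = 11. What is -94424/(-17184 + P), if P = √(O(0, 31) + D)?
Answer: 540860672/98436193 + 7459496*I*√3/295308579 ≈ 5.4945 + 0.043752*I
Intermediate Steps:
D = -18734
P = 79*I*√3 (P = √(11 - 18734) = √(-18723) = 79*I*√3 ≈ 136.83*I)
-94424/(-17184 + P) = -94424/(-17184 + 79*I*√3)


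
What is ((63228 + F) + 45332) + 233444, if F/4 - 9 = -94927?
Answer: -37668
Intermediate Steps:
F = -379672 (F = 36 + 4*(-94927) = 36 - 379708 = -379672)
((63228 + F) + 45332) + 233444 = ((63228 - 379672) + 45332) + 233444 = (-316444 + 45332) + 233444 = -271112 + 233444 = -37668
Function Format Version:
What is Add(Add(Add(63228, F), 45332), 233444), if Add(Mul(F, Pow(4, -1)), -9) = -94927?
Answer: -37668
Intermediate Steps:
F = -379672 (F = Add(36, Mul(4, -94927)) = Add(36, -379708) = -379672)
Add(Add(Add(63228, F), 45332), 233444) = Add(Add(Add(63228, -379672), 45332), 233444) = Add(Add(-316444, 45332), 233444) = Add(-271112, 233444) = -37668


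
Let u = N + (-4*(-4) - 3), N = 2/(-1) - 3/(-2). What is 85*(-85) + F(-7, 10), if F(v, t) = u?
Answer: -14425/2 ≈ -7212.5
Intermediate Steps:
N = -½ (N = 2*(-1) - 3*(-½) = -2 + 3/2 = -½ ≈ -0.50000)
u = 25/2 (u = -½ + (-4*(-4) - 3) = -½ + (16 - 3) = -½ + 13 = 25/2 ≈ 12.500)
F(v, t) = 25/2
85*(-85) + F(-7, 10) = 85*(-85) + 25/2 = -7225 + 25/2 = -14425/2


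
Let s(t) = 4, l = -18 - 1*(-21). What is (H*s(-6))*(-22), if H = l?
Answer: -264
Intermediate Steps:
l = 3 (l = -18 + 21 = 3)
H = 3
(H*s(-6))*(-22) = (3*4)*(-22) = 12*(-22) = -264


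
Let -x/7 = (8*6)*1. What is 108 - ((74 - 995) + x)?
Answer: 1365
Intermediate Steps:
x = -336 (x = -7*8*6 = -336 ≈ -336.00)
108 - ((74 - 995) + x) = 108 - ((74 - 995) - 336) = 108 - (-921 - 336) = 108 - 1*(-1257) = 108 + 1257 = 1365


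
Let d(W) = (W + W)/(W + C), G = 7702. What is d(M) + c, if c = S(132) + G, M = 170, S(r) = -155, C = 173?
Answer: 2588961/343 ≈ 7548.0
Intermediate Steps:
d(W) = 2*W/(173 + W) (d(W) = (W + W)/(W + 173) = (2*W)/(173 + W) = 2*W/(173 + W))
c = 7547 (c = -155 + 7702 = 7547)
d(M) + c = 2*170/(173 + 170) + 7547 = 2*170/343 + 7547 = 2*170*(1/343) + 7547 = 340/343 + 7547 = 2588961/343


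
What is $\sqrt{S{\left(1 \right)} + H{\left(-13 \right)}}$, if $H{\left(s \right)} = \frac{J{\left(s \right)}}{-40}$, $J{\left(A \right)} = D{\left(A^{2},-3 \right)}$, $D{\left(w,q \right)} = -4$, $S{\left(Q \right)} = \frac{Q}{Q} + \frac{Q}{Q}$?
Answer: $\frac{\sqrt{210}}{10} \approx 1.4491$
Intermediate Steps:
$S{\left(Q \right)} = 2$ ($S{\left(Q \right)} = 1 + 1 = 2$)
$J{\left(A \right)} = -4$
$H{\left(s \right)} = \frac{1}{10}$ ($H{\left(s \right)} = - \frac{4}{-40} = \left(-4\right) \left(- \frac{1}{40}\right) = \frac{1}{10}$)
$\sqrt{S{\left(1 \right)} + H{\left(-13 \right)}} = \sqrt{2 + \frac{1}{10}} = \sqrt{\frac{21}{10}} = \frac{\sqrt{210}}{10}$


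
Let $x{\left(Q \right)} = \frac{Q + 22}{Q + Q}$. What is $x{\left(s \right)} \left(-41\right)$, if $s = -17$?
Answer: $\frac{205}{34} \approx 6.0294$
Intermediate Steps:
$x{\left(Q \right)} = \frac{22 + Q}{2 Q}$
$x{\left(s \right)} \left(-41\right) = \frac{22 - 17}{2 \left(-17\right)} \left(-41\right) = \frac{1}{2} \left(- \frac{1}{17}\right) 5 \left(-41\right) = \left(- \frac{5}{34}\right) \left(-41\right) = \frac{205}{34}$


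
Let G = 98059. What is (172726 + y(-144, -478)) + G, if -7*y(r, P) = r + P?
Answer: 1896117/7 ≈ 2.7087e+5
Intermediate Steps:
y(r, P) = -P/7 - r/7 (y(r, P) = -(r + P)/7 = -(P + r)/7 = -P/7 - r/7)
(172726 + y(-144, -478)) + G = (172726 + (-⅐*(-478) - ⅐*(-144))) + 98059 = (172726 + (478/7 + 144/7)) + 98059 = (172726 + 622/7) + 98059 = 1209704/7 + 98059 = 1896117/7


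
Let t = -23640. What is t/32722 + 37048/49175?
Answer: 24893828/804552175 ≈ 0.030941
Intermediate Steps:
t/32722 + 37048/49175 = -23640/32722 + 37048/49175 = -23640*1/32722 + 37048*(1/49175) = -11820/16361 + 37048/49175 = 24893828/804552175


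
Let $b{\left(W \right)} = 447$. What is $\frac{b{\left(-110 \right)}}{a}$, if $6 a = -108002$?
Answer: $- \frac{1341}{54001} \approx -0.024833$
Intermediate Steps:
$a = - \frac{54001}{3}$ ($a = \frac{1}{6} \left(-108002\right) = - \frac{54001}{3} \approx -18000.0$)
$\frac{b{\left(-110 \right)}}{a} = \frac{447}{- \frac{54001}{3}} = 447 \left(- \frac{3}{54001}\right) = - \frac{1341}{54001}$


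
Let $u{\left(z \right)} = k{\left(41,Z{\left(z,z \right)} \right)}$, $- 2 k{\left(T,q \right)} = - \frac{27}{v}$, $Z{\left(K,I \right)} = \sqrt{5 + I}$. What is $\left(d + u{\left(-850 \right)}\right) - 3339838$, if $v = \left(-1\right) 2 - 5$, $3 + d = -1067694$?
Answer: $- \frac{61705517}{14} \approx -4.4075 \cdot 10^{6}$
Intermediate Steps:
$d = -1067697$ ($d = -3 - 1067694 = -1067697$)
$v = -7$ ($v = -2 - 5 = -7$)
$k{\left(T,q \right)} = - \frac{27}{14}$ ($k{\left(T,q \right)} = - \frac{\left(-27\right) \frac{1}{-7}}{2} = - \frac{\left(-27\right) \left(- \frac{1}{7}\right)}{2} = \left(- \frac{1}{2}\right) \frac{27}{7} = - \frac{27}{14}$)
$u{\left(z \right)} = - \frac{27}{14}$
$\left(d + u{\left(-850 \right)}\right) - 3339838 = \left(-1067697 - \frac{27}{14}\right) - 3339838 = - \frac{14947785}{14} - 3339838 = - \frac{61705517}{14}$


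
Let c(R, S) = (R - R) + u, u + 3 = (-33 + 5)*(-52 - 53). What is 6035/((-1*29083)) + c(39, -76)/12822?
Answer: 2678667/124300742 ≈ 0.021550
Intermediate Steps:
u = 2937 (u = -3 + (-33 + 5)*(-52 - 53) = -3 - 28*(-105) = -3 + 2940 = 2937)
c(R, S) = 2937 (c(R, S) = (R - R) + 2937 = 0 + 2937 = 2937)
6035/((-1*29083)) + c(39, -76)/12822 = 6035/((-1*29083)) + 2937/12822 = 6035/(-29083) + 2937*(1/12822) = 6035*(-1/29083) + 979/4274 = -6035/29083 + 979/4274 = 2678667/124300742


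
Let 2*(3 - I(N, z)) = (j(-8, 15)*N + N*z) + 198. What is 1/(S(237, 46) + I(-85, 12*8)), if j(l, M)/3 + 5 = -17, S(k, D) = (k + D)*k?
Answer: 1/68250 ≈ 1.4652e-5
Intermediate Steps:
S(k, D) = k*(D + k) (S(k, D) = (D + k)*k = k*(D + k))
j(l, M) = -66 (j(l, M) = -15 + 3*(-17) = -15 - 51 = -66)
I(N, z) = -96 + 33*N - N*z/2 (I(N, z) = 3 - ((-66*N + N*z) + 198)/2 = 3 - (198 - 66*N + N*z)/2 = 3 + (-99 + 33*N - N*z/2) = -96 + 33*N - N*z/2)
1/(S(237, 46) + I(-85, 12*8)) = 1/(237*(46 + 237) + (-96 + 33*(-85) - 1/2*(-85)*12*8)) = 1/(237*283 + (-96 - 2805 - 1/2*(-85)*96)) = 1/(67071 + (-96 - 2805 + 4080)) = 1/(67071 + 1179) = 1/68250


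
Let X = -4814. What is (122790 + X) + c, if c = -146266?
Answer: -28290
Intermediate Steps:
(122790 + X) + c = (122790 - 4814) - 146266 = 117976 - 146266 = -28290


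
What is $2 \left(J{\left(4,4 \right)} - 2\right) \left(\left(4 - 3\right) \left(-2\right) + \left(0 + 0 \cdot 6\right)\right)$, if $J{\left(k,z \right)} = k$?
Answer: $-8$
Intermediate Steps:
$2 \left(J{\left(4,4 \right)} - 2\right) \left(\left(4 - 3\right) \left(-2\right) + \left(0 + 0 \cdot 6\right)\right) = 2 \left(4 - 2\right) \left(\left(4 - 3\right) \left(-2\right) + \left(0 + 0 \cdot 6\right)\right) = 2 \cdot 2 \left(1 \left(-2\right) + \left(0 + 0\right)\right) = 4 \left(-2 + 0\right) = 4 \left(-2\right) = -8$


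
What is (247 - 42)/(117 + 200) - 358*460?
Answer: -52203355/317 ≈ -1.6468e+5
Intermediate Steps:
(247 - 42)/(117 + 200) - 358*460 = 205/317 - 164680 = -52203355/317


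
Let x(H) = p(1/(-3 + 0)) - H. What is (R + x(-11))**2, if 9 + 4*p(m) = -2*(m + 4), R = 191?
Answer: 5640625/144 ≈ 39171.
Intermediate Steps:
p(m) = -17/4 - m/2 (p(m) = -9/4 + (-2*(m + 4))/4 = -9/4 + (-2*(4 + m))/4 = -9/4 + (-8 - 2*m)/4 = -9/4 + (-2 - m/2) = -17/4 - m/2)
x(H) = -49/12 - H (x(H) = (-17/4 - 1/(2*(-3 + 0))) - H = (-17/4 - 1/2/(-3)) - H = (-17/4 - 1/2*(-1/3)) - H = (-17/4 + 1/6) - H = -49/12 - H)
(R + x(-11))**2 = (191 + (-49/12 - 1*(-11)))**2 = (191 + (-49/12 + 11))**2 = (191 + 83/12)**2 = (2375/12)**2 = 5640625/144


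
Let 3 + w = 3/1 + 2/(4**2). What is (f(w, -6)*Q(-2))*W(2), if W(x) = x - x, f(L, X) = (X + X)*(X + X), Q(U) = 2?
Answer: 0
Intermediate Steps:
w = 1/8 (w = -3 + (3/1 + 2/(4**2)) = -3 + (3*1 + 2/16) = -3 + (3 + 2*(1/16)) = -3 + (3 + 1/8) = -3 + 25/8 = 1/8 ≈ 0.12500)
f(L, X) = 4*X**2 (f(L, X) = (2*X)*(2*X) = 4*X**2)
W(x) = 0
(f(w, -6)*Q(-2))*W(2) = ((4*(-6)**2)*2)*0 = ((4*36)*2)*0 = (144*2)*0 = 288*0 = 0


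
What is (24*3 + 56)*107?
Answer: 13696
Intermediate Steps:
(24*3 + 56)*107 = (72 + 56)*107 = 128*107 = 13696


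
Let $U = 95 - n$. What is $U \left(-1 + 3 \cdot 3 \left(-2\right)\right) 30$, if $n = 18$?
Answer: $-43890$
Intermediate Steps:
$U = 77$ ($U = 95 - 18 = 77$)
$U \left(-1 + 3 \cdot 3 \left(-2\right)\right) 30 = 77 \left(-1 + 3 \cdot 3 \left(-2\right)\right) 30 = 77 \left(-1 + 9 \left(-2\right)\right) 30 = 77 \left(-1 - 18\right) 30 = 77 \left(-19\right) 30 = \left(-1463\right) 30 = -43890$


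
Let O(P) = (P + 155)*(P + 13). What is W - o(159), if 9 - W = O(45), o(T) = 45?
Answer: -11636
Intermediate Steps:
O(P) = (13 + P)*(155 + P) (O(P) = (155 + P)*(13 + P) = (13 + P)*(155 + P))
W = -11591 (W = 9 - (2015 + 45² + 168*45) = 9 - (2015 + 2025 + 7560) = 9 - 1*11600 = 9 - 11600 = -11591)
W - o(159) = -11591 - 1*45 = -11591 - 45 = -11636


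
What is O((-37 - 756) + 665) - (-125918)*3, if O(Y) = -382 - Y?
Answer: 377500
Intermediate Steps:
O((-37 - 756) + 665) - (-125918)*3 = (-382 - ((-37 - 756) + 665)) - (-125918)*3 = (-382 - (-793 + 665)) - 1*(-377754) = (-382 - 1*(-128)) + 377754 = (-382 + 128) + 377754 = -254 + 377754 = 377500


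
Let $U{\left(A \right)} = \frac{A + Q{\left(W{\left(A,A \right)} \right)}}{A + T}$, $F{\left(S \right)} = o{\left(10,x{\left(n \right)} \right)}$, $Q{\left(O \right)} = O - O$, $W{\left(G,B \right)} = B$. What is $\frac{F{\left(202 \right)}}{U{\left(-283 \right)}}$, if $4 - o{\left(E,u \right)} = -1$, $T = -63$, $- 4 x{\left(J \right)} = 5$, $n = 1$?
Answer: $\frac{1730}{283} \approx 6.1131$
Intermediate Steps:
$Q{\left(O \right)} = 0$
$x{\left(J \right)} = - \frac{5}{4}$ ($x{\left(J \right)} = \left(- \frac{1}{4}\right) 5 = - \frac{5}{4}$)
$o{\left(E,u \right)} = 5$ ($o{\left(E,u \right)} = 4 - -1 = 4 + 1 = 5$)
$F{\left(S \right)} = 5$
$U{\left(A \right)} = \frac{A}{-63 + A}$ ($U{\left(A \right)} = \frac{A + 0}{A - 63} = \frac{A}{-63 + A}$)
$\frac{F{\left(202 \right)}}{U{\left(-283 \right)}} = \frac{5}{\left(-283\right) \frac{1}{-63 - 283}} = \frac{5}{\left(-283\right) \frac{1}{-346}} = \frac{5}{\left(-283\right) \left(- \frac{1}{346}\right)} = \frac{5}{\frac{283}{346}} = 5 \cdot \frac{346}{283} = \frac{1730}{283}$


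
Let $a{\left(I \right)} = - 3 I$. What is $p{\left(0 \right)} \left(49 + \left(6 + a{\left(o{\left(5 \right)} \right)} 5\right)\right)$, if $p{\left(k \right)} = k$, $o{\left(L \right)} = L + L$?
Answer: $0$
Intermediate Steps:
$o{\left(L \right)} = 2 L$
$p{\left(0 \right)} \left(49 + \left(6 + a{\left(o{\left(5 \right)} \right)} 5\right)\right) = 0 \left(49 + \left(6 + - 3 \cdot 2 \cdot 5 \cdot 5\right)\right) = 0 \left(49 + \left(6 + \left(-3\right) 10 \cdot 5\right)\right) = 0 \left(49 + \left(6 - 150\right)\right) = 0 \left(49 - 144\right) = 0 \left(-95\right) = 0$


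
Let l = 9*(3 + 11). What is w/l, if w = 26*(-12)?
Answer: -52/21 ≈ -2.4762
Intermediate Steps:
l = 126 (l = 9*14 = 126)
w = -312
w/l = -312/126 = -312*1/126 = -52/21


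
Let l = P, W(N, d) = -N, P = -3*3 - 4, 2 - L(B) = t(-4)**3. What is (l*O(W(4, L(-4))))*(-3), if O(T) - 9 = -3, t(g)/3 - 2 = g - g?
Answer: 234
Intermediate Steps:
t(g) = 6 (t(g) = 6 + 3*(g - g) = 6 + 3*0 = 6 + 0 = 6)
L(B) = -214 (L(B) = 2 - 1*6**3 = 2 - 1*216 = 2 - 216 = -214)
P = -13 (P = -9 - 4 = -13)
O(T) = 6 (O(T) = 9 - 3 = 6)
l = -13
(l*O(W(4, L(-4))))*(-3) = -13*6*(-3) = -78*(-3) = 234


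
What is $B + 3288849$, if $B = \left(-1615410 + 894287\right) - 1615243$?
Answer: $952483$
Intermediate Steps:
$B = -2336366$ ($B = -721123 - 1615243 = -2336366$)
$B + 3288849 = -2336366 + 3288849 = 952483$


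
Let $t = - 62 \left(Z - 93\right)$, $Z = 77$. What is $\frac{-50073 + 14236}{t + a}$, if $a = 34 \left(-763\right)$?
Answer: $\frac{35837}{24950} \approx 1.4364$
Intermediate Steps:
$a = -25942$
$t = 992$ ($t = - 62 \left(77 - 93\right) = \left(-62\right) \left(-16\right) = 992$)
$\frac{-50073 + 14236}{t + a} = \frac{-50073 + 14236}{992 - 25942} = - \frac{35837}{-24950} = \left(-35837\right) \left(- \frac{1}{24950}\right) = \frac{35837}{24950}$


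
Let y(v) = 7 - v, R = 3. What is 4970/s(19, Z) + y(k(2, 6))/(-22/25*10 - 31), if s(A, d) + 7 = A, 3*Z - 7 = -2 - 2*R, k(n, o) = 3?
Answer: 494395/1194 ≈ 414.07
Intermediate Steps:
Z = -1/3 (Z = 7/3 + (-2 - 2*3)/3 = 7/3 + (-2 - 6)/3 = 7/3 + (1/3)*(-8) = 7/3 - 8/3 = -1/3 ≈ -0.33333)
s(A, d) = -7 + A
4970/s(19, Z) + y(k(2, 6))/(-22/25*10 - 31) = 4970/(-7 + 19) + (7 - 1*3)/(-22/25*10 - 31) = 4970/12 + (7 - 3)/(-22*1/25*10 - 31) = 4970*(1/12) + 4/(-22/25*10 - 31) = 2485/6 + 4/(-44/5 - 31) = 2485/6 + 4/(-199/5) = 2485/6 + 4*(-5/199) = 2485/6 - 20/199 = 494395/1194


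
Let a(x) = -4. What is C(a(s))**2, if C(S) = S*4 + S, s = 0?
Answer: 400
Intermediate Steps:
C(S) = 5*S (C(S) = 4*S + S = 5*S)
C(a(s))**2 = (5*(-4))**2 = (-20)**2 = 400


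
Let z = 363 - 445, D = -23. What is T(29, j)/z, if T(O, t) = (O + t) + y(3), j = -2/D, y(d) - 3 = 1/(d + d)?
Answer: -4451/11316 ≈ -0.39334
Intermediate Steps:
y(d) = 3 + 1/(2*d) (y(d) = 3 + 1/(d + d) = 3 + 1/(2*d))
z = -82
j = 2/23 (j = -2/(-23) = -2*(-1/23) = 2/23 ≈ 0.086957)
T(O, t) = 19/6 + O + t (T(O, t) = (O + t) + (3 + (½)/3) = (O + t) + (3 + (½)*(⅓)) = (O + t) + (3 + ⅙) = (O + t) + 19/6 = 19/6 + O + t)
T(29, j)/z = (19/6 + 29 + 2/23)/(-82) = (4451/138)*(-1/82) = -4451/11316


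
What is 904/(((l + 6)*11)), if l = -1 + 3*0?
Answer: 904/55 ≈ 16.436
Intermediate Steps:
l = -1 (l = -1 + 0 = -1)
904/(((l + 6)*11)) = 904/(((-1 + 6)*11)) = 904/((5*11)) = 904/55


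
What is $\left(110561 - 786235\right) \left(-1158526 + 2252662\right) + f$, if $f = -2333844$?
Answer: $-739281581508$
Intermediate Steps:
$\left(110561 - 786235\right) \left(-1158526 + 2252662\right) + f = \left(110561 - 786235\right) \left(-1158526 + 2252662\right) - 2333844 = \left(-675674\right) 1094136 - 2333844 = -739279247664 - 2333844 = -739281581508$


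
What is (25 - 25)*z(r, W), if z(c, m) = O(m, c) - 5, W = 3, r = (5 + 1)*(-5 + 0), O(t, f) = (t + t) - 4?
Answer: 0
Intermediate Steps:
O(t, f) = -4 + 2*t (O(t, f) = 2*t - 4 = -4 + 2*t)
r = -30 (r = 6*(-5) = -30)
z(c, m) = -9 + 2*m (z(c, m) = (-4 + 2*m) - 5 = -9 + 2*m)
(25 - 25)*z(r, W) = (25 - 25)*(-9 + 2*3) = 0*(-9 + 6) = 0*(-3) = 0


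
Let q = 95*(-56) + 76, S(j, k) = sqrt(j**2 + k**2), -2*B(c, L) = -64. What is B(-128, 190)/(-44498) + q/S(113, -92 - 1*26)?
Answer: -16/22249 - 5244*sqrt(26693)/26693 ≈ -32.098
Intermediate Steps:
B(c, L) = 32 (B(c, L) = -1/2*(-64) = 32)
q = -5244 (q = -5320 + 76 = -5244)
B(-128, 190)/(-44498) + q/S(113, -92 - 1*26) = 32/(-44498) - 5244/sqrt(113**2 + (-92 - 1*26)**2) = 32*(-1/44498) - 5244/sqrt(12769 + (-92 - 26)**2) = -16/22249 - 5244/sqrt(12769 + (-118)**2) = -16/22249 - 5244/sqrt(12769 + 13924) = -16/22249 - 5244*sqrt(26693)/26693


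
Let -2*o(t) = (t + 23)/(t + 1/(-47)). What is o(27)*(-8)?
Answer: 2350/317 ≈ 7.4132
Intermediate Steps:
o(t) = -(23 + t)/(2*(-1/47 + t)) (o(t) = -(t + 23)/(2*(t + 1/(-47))) = -(23 + t)/(2*(t - 1/47)) = -(23 + t)/(2*(-1/47 + t)))
o(27)*(-8) = (47*(-23 - 1*27)/(2*(-1 + 47*27)))*(-8) = (47*(-23 - 27)/(2*(-1 + 1269)))*(-8) = ((47/2)*(-50)/1268)*(-8) = ((47/2)*(1/1268)*(-50))*(-8) = -1175/1268*(-8) = 2350/317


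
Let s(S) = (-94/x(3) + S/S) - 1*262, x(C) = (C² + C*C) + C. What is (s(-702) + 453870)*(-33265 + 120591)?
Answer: 831840841570/21 ≈ 3.9611e+10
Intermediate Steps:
x(C) = C + 2*C² (x(C) = (C² + C²) + C = 2*C² + C = C + 2*C²)
s(S) = -5575/21 (s(S) = (-94*1/(3*(1 + 2*3)) + S/S) - 1*262 = (-94*1/(3*(1 + 6)) + 1) - 262 = (-94/(3*7) + 1) - 262 = (-94/21 + 1) - 262 = -73/21 - 262 = -5575/21)
(s(-702) + 453870)*(-33265 + 120591) = (-5575/21 + 453870)*(-33265 + 120591) = (9525695/21)*87326 = 831840841570/21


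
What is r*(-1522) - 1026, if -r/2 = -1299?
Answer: -3955182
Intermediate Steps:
r = 2598 (r = -2*(-1299) = 2598)
r*(-1522) - 1026 = 2598*(-1522) - 1026 = -3954156 - 1026 = -3955182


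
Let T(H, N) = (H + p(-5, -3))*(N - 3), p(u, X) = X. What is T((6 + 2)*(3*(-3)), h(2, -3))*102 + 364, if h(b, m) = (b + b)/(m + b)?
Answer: 53914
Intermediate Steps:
h(b, m) = 2*b/(b + m) (h(b, m) = (2*b)/(b + m) = 2*b/(b + m))
T(H, N) = (-3 + H)*(-3 + N) (T(H, N) = (H - 3)*(N - 3) = (-3 + H)*(-3 + N))
T((6 + 2)*(3*(-3)), h(2, -3))*102 + 364 = (9 - 3*(6 + 2)*3*(-3) - 6*2/(2 - 3) + ((6 + 2)*(3*(-3)))*(2*2/(2 - 3)))*102 + 364 = (9 - 24*(-9) - 6*2/(-1) + (8*(-9))*(2*2/(-1)))*102 + 364 = (9 - 3*(-72) - 6*2*(-1) - 144*2*(-1))*102 + 364 = (9 + 216 - 3*(-4) - 72*(-4))*102 + 364 = (9 + 216 + 12 + 288)*102 + 364 = 525*102 + 364 = 53550 + 364 = 53914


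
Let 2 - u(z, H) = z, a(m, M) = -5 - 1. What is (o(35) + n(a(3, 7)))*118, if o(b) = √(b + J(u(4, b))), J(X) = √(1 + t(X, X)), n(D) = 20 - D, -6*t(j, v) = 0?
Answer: 3776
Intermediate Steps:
a(m, M) = -6
u(z, H) = 2 - z
t(j, v) = 0 (t(j, v) = -⅙*0 = 0)
J(X) = 1 (J(X) = √(1 + 0) = √1 = 1)
o(b) = √(1 + b) (o(b) = √(b + 1) = √(1 + b))
(o(35) + n(a(3, 7)))*118 = (√(1 + 35) + (20 - 1*(-6)))*118 = (√36 + (20 + 6))*118 = (6 + 26)*118 = 32*118 = 3776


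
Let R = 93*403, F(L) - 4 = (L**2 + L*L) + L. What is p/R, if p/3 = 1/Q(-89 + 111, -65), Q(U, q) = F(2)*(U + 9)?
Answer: 1/5421962 ≈ 1.8444e-7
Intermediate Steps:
F(L) = 4 + L + 2*L**2 (F(L) = 4 + ((L**2 + L*L) + L) = 4 + ((L**2 + L**2) + L) = 4 + (2*L**2 + L) = 4 + (L + 2*L**2) = 4 + L + 2*L**2)
Q(U, q) = 126 + 14*U (Q(U, q) = (4 + 2 + 2*2**2)*(U + 9) = (4 + 2 + 2*4)*(9 + U) = (4 + 2 + 8)*(9 + U) = 14*(9 + U) = 126 + 14*U)
p = 3/434 (p = 3/(126 + 14*(-89 + 111)) = 3/(126 + 14*22) = 3/(126 + 308) = 3/434 ≈ 0.0069124)
R = 37479
p/R = (3/434)/37479 = (3/434)*(1/37479) = 1/5421962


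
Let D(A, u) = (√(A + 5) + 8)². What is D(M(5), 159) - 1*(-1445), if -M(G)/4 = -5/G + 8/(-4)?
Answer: 1526 + 16*√17 ≈ 1592.0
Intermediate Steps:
M(G) = 8 + 20/G (M(G) = -4*(-5/G + 8/(-4)) = -4*(-5/G + 8*(-¼)) = -4*(-5/G - 2) = -4*(-2 - 5/G) = 8 + 20/G)
D(A, u) = (8 + √(5 + A))² (D(A, u) = (√(5 + A) + 8)² = (8 + √(5 + A))²)
D(M(5), 159) - 1*(-1445) = (8 + √(5 + (8 + 20/5)))² - 1*(-1445) = (8 + √(5 + (8 + 20*(⅕))))² + 1445 = (8 + √(5 + (8 + 4)))² + 1445 = (8 + √(5 + 12))² + 1445 = (8 + √17)² + 1445 = 1445 + (8 + √17)²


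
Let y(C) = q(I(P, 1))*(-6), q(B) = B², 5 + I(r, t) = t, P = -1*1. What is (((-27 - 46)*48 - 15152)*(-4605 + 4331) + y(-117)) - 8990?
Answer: 5102658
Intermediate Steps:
P = -1
I(r, t) = -5 + t
y(C) = -96 (y(C) = (-5 + 1)²*(-6) = (-4)²*(-6) = 16*(-6) = -96)
(((-27 - 46)*48 - 15152)*(-4605 + 4331) + y(-117)) - 8990 = (((-27 - 46)*48 - 15152)*(-4605 + 4331) - 96) - 8990 = ((-73*48 - 15152)*(-274) - 96) - 8990 = ((-3504 - 15152)*(-274) - 96) - 8990 = (-18656*(-274) - 96) - 8990 = (5111744 - 96) - 8990 = 5111648 - 8990 = 5102658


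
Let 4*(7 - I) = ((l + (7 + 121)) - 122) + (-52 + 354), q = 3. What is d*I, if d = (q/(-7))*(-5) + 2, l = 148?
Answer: -3103/7 ≈ -443.29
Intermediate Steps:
d = 29/7 (d = (3/(-7))*(-5) + 2 = (3*(-1/7))*(-5) + 2 = -3/7*(-5) + 2 = 15/7 + 2 = 29/7 ≈ 4.1429)
I = -107 (I = 7 - (((148 + (7 + 121)) - 122) + (-52 + 354))/4 = 7 - (((148 + 128) - 122) + 302)/4 = 7 - ((276 - 122) + 302)/4 = 7 - (154 + 302)/4 = 7 - 1/4*456 = 7 - 114 = -107)
d*I = (29/7)*(-107) = -3103/7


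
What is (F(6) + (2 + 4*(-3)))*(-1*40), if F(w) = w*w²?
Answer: -8240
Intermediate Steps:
F(w) = w³
(F(6) + (2 + 4*(-3)))*(-1*40) = (6³ + (2 + 4*(-3)))*(-1*40) = (216 + (2 - 12))*(-40) = (216 - 10)*(-40) = 206*(-40) = -8240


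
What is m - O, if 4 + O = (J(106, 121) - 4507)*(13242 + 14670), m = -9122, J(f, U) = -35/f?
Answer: 6667372558/53 ≈ 1.2580e+8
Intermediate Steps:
O = -6667856024/53 (O = -4 + (-35/106 - 4507)*(13242 + 14670) = -4 + (-35*1/106 - 4507)*27912 = -4 + (-35/106 - 4507)*27912 = -4 - 477777/106*27912 = -4 - 6667855812/53 = -6667856024/53 ≈ -1.2581e+8)
m - O = -9122 - 1*(-6667856024/53) = -9122 + 6667856024/53 = 6667372558/53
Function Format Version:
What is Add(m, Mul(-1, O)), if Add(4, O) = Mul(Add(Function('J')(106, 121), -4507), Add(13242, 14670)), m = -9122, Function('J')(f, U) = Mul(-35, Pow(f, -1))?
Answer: Rational(6667372558, 53) ≈ 1.2580e+8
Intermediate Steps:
O = Rational(-6667856024, 53) (O = Add(-4, Mul(Add(Mul(-35, Pow(106, -1)), -4507), Add(13242, 14670))) = Add(-4, Mul(Add(Mul(-35, Rational(1, 106)), -4507), 27912)) = Add(-4, Mul(Add(Rational(-35, 106), -4507), 27912)) = Add(-4, Mul(Rational(-477777, 106), 27912)) = Add(-4, Rational(-6667855812, 53)) = Rational(-6667856024, 53) ≈ -1.2581e+8)
Add(m, Mul(-1, O)) = Add(-9122, Mul(-1, Rational(-6667856024, 53))) = Add(-9122, Rational(6667856024, 53)) = Rational(6667372558, 53)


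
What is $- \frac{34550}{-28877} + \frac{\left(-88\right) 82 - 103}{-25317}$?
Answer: $\frac{1086053113}{731079009} \approx 1.4855$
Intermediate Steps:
$- \frac{34550}{-28877} + \frac{\left(-88\right) 82 - 103}{-25317} = \left(-34550\right) \left(- \frac{1}{28877}\right) + \left(-7216 - 103\right) \left(- \frac{1}{25317}\right) = \frac{34550}{28877} - - \frac{7319}{25317} = \frac{34550}{28877} + \frac{7319}{25317} = \frac{1086053113}{731079009}$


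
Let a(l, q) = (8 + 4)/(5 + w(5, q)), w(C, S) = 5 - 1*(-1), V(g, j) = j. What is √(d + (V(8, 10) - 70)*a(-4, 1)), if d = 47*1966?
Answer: √11172722/11 ≈ 303.87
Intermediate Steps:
w(C, S) = 6 (w(C, S) = 5 + 1 = 6)
a(l, q) = 12/11 (a(l, q) = (8 + 4)/(5 + 6) = 12/11)
d = 92402
√(d + (V(8, 10) - 70)*a(-4, 1)) = √(92402 + (10 - 70)*(12/11)) = √(92402 - 60*12/11) = √(92402 - 720/11) = √(1015702/11) = √11172722/11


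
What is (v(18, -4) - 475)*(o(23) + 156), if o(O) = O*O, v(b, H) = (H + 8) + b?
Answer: -310305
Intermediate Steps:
v(b, H) = 8 + H + b (v(b, H) = (8 + H) + b = 8 + H + b)
o(O) = O²
(v(18, -4) - 475)*(o(23) + 156) = ((8 - 4 + 18) - 475)*(23² + 156) = (22 - 475)*(529 + 156) = -453*685 = -310305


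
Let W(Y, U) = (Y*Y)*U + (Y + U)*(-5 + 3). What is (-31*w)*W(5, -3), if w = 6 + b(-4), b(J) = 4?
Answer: 24490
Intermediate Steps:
w = 10 (w = 6 + 4 = 10)
W(Y, U) = -2*U - 2*Y + U*Y² (W(Y, U) = Y²*U + (U + Y)*(-2) = U*Y² + (-2*U - 2*Y) = -2*U - 2*Y + U*Y²)
(-31*w)*W(5, -3) = (-31*10)*(-2*(-3) - 2*5 - 3*5²) = -310*(6 - 10 - 3*25) = -310*(6 - 10 - 75) = -310*(-79) = 24490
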